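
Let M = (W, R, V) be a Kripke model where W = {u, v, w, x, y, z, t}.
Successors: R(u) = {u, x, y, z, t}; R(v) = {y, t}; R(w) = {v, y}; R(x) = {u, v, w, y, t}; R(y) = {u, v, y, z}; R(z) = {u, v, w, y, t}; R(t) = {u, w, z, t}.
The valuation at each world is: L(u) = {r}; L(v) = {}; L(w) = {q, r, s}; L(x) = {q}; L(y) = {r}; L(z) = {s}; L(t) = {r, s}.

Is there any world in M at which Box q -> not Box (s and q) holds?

Yes

Let φ = Box q -> not Box (s and q). Evaluate φ at each world:
  u (successors {u, x, y, z, t}): φ is true.
  v (successors {y, t}): φ is true.
  w (successors {v, y}): φ is true.
  x (successors {u, v, w, y, t}): φ is true.
  y (successors {u, v, y, z}): φ is true.
  z (successors {u, v, w, y, t}): φ is true.
  t (successors {u, w, z, t}): φ is true.
Detail at u (witness):
  At u: Box q is false, not Box (s and q) is true, so Box q -> not Box (s and q) is true.
    At u: Box q requires q at every successor {u, x, y, z, t}.
      q fails at u, so Box q is false at u.
    At u: Box (s and q) is false, so not Box (s and q) is true.
      At u: Box (s and q) requires s and q at every successor {u, x, y, z, t}.
        s and q fails at u, so Box (s and q) is false at u.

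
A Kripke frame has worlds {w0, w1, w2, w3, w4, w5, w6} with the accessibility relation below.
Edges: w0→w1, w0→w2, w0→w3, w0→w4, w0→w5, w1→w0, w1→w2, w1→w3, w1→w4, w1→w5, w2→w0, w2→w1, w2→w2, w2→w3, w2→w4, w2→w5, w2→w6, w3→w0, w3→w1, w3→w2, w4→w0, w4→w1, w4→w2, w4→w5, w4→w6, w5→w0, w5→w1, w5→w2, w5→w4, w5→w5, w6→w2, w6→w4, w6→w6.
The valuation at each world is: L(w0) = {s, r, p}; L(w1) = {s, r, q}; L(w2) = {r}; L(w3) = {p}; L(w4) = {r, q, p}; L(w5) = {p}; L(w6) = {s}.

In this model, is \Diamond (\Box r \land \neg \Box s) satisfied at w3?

At w3: \Diamond (\Box r \land \neg \Box s) requires \Box r \land \neg \Box s at some successor in {w0, w1, w2}.
  At w0: \Box r \land \neg \Box s is false.
  At w1: \Box r \land \neg \Box s is false.
  At w2: \Box r \land \neg \Box s is false.
So \Diamond (\Box r \land \neg \Box s) is false at w3.

No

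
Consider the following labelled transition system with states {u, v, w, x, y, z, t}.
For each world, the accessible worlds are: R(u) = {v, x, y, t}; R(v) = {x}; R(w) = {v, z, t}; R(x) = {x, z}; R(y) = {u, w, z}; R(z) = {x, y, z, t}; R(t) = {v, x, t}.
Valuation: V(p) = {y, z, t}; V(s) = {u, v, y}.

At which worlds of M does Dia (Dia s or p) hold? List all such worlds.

Let φ = Dia (Dia s or p). Evaluate φ at each world:
  u (successors {v, x, y, t}): φ is true.
  v (successors {x}): φ is false.
  w (successors {v, z, t}): φ is true.
  x (successors {x, z}): φ is true.
  y (successors {u, w, z}): φ is true.
  z (successors {x, y, z, t}): φ is true.
  t (successors {v, x, t}): φ is true.
For instance, at v:
  At v: Dia (Dia s or p) requires Dia s or p at some successor in {x}.
    At x: Dia s or p is false.
  So Dia (Dia s or p) is false at v.
Satisfying worlds: {u, w, x, y, z, t}

u, w, x, y, z, t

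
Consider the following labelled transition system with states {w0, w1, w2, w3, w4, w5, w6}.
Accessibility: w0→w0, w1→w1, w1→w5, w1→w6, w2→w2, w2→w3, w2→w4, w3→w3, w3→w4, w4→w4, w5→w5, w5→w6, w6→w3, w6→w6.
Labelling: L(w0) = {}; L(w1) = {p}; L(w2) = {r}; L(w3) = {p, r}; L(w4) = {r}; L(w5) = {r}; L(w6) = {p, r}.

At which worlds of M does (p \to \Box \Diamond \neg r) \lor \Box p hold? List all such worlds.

Let φ = (p \to \Box \Diamond \neg r) \lor \Box p. Evaluate φ at each world:
  w0 (successors {w0}): φ is true.
  w1 (successors {w1, w5, w6}): φ is false.
  w2 (successors {w2, w3, w4}): φ is true.
  w3 (successors {w3, w4}): φ is false.
  w4 (successors {w4}): φ is true.
  w5 (successors {w5, w6}): φ is true.
  w6 (successors {w3, w6}): φ is true.
For instance, at w6:
  At w6: p \to \Box \Diamond \neg r is false, \Box p is true, so (p \to \Box \Diamond \neg r) \lor \Box p is true.
    At w6: p is true, \Box \Diamond \neg r is false, so p \to \Box \Diamond \neg r is false.
      At w6: \Box \Diamond \neg r requires \Diamond \neg r at every successor {w3, w6}.
        \Diamond \neg r fails at w3, so \Box \Diamond \neg r is false at w6.
    At w6: \Box p requires p at every successor {w3, w6}.
      At w3: p is true.
      At w6: p is true.
    So \Box p is true at w6.
Satisfying worlds: {w0, w2, w4, w5, w6}

w0, w2, w4, w5, w6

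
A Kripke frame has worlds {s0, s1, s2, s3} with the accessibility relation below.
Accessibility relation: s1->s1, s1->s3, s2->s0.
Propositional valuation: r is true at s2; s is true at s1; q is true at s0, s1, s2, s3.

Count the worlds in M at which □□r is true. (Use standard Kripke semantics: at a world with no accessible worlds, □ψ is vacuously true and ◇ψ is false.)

Recall that □ψ holds at a world iff ψ holds at every accessible world, and ◇ψ holds iff ψ holds at some accessible world.
Let φ = □□r. Evaluate φ at each world:
  s0 (successors ∅): φ is true.
  s1 (successors {s1, s3}): φ is false.
  s2 (successors {s0}): φ is true.
  s3 (successors ∅): φ is true.
For instance, at s1:
  At s1: □□r requires □r at every successor {s1, s3}.
    □r fails at s1, so □□r is false at s1.
      At s1: □r requires r at every successor {s1, s3}.
        r fails at s1, so □r is false at s1.
Satisfying worlds: {s0, s2, s3}

3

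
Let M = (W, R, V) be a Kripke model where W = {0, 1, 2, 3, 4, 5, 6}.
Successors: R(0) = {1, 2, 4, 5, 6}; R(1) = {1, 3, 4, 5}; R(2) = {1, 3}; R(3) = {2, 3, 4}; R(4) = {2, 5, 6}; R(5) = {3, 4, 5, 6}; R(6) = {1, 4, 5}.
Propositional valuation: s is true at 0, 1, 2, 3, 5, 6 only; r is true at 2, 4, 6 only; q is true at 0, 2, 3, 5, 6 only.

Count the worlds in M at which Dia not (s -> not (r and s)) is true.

Recall that Dia ψ holds at a world iff ψ holds at some accessible world.
Let φ = Dia not (s -> not (r and s)). Evaluate φ at each world:
  0 (successors {1, 2, 4, 5, 6}): φ is true.
  1 (successors {1, 3, 4, 5}): φ is false.
  2 (successors {1, 3}): φ is false.
  3 (successors {2, 3, 4}): φ is true.
  4 (successors {2, 5, 6}): φ is true.
  5 (successors {3, 4, 5, 6}): φ is true.
  6 (successors {1, 4, 5}): φ is false.
For instance, at 6:
  At 6: Dia not (s -> not (r and s)) requires not (s -> not (r and s)) at some successor in {1, 4, 5}.
    At 1: not (s -> not (r and s)) is false.
    At 4: not (s -> not (r and s)) is false.
    At 5: not (s -> not (r and s)) is false.
  So Dia not (s -> not (r and s)) is false at 6.
Satisfying worlds: {0, 3, 4, 5}

4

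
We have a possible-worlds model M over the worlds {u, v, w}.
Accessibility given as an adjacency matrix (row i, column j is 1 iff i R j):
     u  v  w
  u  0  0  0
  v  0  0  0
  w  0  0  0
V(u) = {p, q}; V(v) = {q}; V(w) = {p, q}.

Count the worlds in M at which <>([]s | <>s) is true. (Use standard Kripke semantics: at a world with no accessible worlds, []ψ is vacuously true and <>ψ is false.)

0

Let φ = <>([]s | <>s). Evaluate φ at each world:
  u (successors ∅): φ is false.
  v (successors ∅): φ is false.
  w (successors ∅): φ is false.
For instance, at w:
  At w: no accessible worlds, so <>([]s | <>s) is false.
Satisfying worlds: none.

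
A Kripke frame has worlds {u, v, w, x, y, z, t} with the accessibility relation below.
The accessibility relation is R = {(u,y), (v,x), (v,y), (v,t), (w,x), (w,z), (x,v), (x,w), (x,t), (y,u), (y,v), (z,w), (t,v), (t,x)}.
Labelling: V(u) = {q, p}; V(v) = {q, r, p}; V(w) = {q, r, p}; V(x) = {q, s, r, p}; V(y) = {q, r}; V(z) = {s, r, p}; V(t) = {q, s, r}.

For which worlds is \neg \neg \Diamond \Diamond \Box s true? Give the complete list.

v, w, t

Recall that \Box ψ holds at a world iff ψ holds at every accessible world, and \Diamond ψ holds iff ψ holds at some accessible world.
Let φ = \neg \neg \Diamond \Diamond \Box s. Evaluate φ at each world:
  u (successors {y}): φ is false.
  v (successors {x, y, t}): φ is true.
  w (successors {x, z}): φ is true.
  x (successors {v, w, t}): φ is false.
  y (successors {u, v}): φ is false.
  z (successors {w}): φ is false.
  t (successors {v, x}): φ is true.
For instance, at z:
  At z: \neg \Diamond \Diamond \Box s is true, so \neg \neg \Diamond \Diamond \Box s is false.
    At z: \Diamond \Diamond \Box s is false, so \neg \Diamond \Diamond \Box s is true.
      At z: \Diamond \Diamond \Box s requires \Diamond \Box s at some successor in {w}.
        At w: \Diamond \Box s is false.
      So \Diamond \Diamond \Box s is false at z.
Satisfying worlds: {v, w, t}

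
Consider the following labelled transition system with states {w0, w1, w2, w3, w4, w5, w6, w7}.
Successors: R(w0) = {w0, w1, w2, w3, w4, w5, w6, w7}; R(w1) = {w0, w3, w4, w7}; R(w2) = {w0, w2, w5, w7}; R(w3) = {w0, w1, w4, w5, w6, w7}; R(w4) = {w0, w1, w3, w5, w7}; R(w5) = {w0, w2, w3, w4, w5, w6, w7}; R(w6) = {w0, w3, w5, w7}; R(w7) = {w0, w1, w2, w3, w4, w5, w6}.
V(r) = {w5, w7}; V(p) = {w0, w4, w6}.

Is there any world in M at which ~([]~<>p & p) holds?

Yes

Recall that []ψ holds at a world iff ψ holds at every accessible world, and <>ψ holds iff ψ holds at some accessible world.
Let φ = ~([]~<>p & p). Evaluate φ at each world:
  w0 (successors {w0, w1, w2, w3, w4, w5, w6, w7}): φ is true.
  w1 (successors {w0, w3, w4, w7}): φ is true.
  w2 (successors {w0, w2, w5, w7}): φ is true.
  w3 (successors {w0, w1, w4, w5, w6, w7}): φ is true.
  w4 (successors {w0, w1, w3, w5, w7}): φ is true.
  w5 (successors {w0, w2, w3, w4, w5, w6, w7}): φ is true.
  w6 (successors {w0, w3, w5, w7}): φ is true.
  w7 (successors {w0, w1, w2, w3, w4, w5, w6}): φ is true.
Detail at w0 (witness):
  At w0: []~<>p & p is false, so ~([]~<>p & p) is true.
    At w0: []~<>p is false, p is true, so []~<>p & p is false.
      At w0: []~<>p requires ~<>p at every successor {w0, w1, w2, w3, w4, w5, w6, w7}.
        ~<>p fails at w0, so []~<>p is false at w0.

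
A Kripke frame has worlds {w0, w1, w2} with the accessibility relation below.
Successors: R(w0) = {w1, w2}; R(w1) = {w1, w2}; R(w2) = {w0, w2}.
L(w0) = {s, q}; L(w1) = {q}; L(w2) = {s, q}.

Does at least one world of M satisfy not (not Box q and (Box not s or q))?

Yes

Let φ = not (not Box q and (Box not s or q)). Evaluate φ at each world:
  w0 (successors {w1, w2}): φ is true.
  w1 (successors {w1, w2}): φ is true.
  w2 (successors {w0, w2}): φ is true.
Detail at w0 (witness):
  At w0: not Box q and (Box not s or q) is false, so not (not Box q and (Box not s or q)) is true.
    At w0: not Box q is false, Box not s or q is true, so not Box q and (Box not s or q) is false.
      At w0: Box q is true, so not Box q is false.
      At w0: Box not s is false, q is true, so Box not s or q is true.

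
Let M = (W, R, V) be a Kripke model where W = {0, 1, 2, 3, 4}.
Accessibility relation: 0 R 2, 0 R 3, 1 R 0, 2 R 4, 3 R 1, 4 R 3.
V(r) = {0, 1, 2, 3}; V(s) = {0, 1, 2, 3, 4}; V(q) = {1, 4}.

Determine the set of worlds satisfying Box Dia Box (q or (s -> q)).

Recall that Box ψ holds at a world iff ψ holds at every accessible world, and Dia ψ holds iff ψ holds at some accessible world.
Let φ = Box Dia Box (q or (s -> q)). Evaluate φ at each world:
  0 (successors {2, 3}): φ is false.
  1 (successors {0}): φ is true.
  2 (successors {4}): φ is true.
  3 (successors {1}): φ is false.
  4 (successors {3}): φ is false.
For instance, at 1:
  At 1: Box Dia Box (q or (s -> q)) requires Dia Box (q or (s -> q)) at every successor {0}.
      At 0: Dia Box (q or (s -> q)) requires Box (q or (s -> q)) at some successor in {2, 3}.
        Box (q or (s -> q)) holds at 2, so Dia Box (q or (s -> q)) is true at 0.
  So Box Dia Box (q or (s -> q)) is true at 1.
Satisfying worlds: {1, 2}

1, 2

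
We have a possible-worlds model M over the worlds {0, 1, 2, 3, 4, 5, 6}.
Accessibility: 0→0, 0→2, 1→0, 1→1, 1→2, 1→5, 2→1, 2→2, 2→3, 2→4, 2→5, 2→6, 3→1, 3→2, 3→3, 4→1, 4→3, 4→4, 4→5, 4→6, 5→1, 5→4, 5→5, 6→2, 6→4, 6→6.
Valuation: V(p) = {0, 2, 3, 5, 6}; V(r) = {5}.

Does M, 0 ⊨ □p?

At 0: □p requires p at every successor {0, 2}.
  At 0: p is true.
  At 2: p is true.
So □p is true at 0.

Yes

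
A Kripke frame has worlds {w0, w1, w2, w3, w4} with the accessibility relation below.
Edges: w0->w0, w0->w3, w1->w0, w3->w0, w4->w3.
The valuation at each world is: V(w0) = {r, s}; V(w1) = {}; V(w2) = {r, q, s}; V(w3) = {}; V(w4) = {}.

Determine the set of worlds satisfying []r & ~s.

Let φ = []r & ~s. Evaluate φ at each world:
  w0 (successors {w0, w3}): φ is false.
  w1 (successors {w0}): φ is true.
  w2 (successors ∅): φ is false.
  w3 (successors {w0}): φ is true.
  w4 (successors {w3}): φ is false.
For instance, at w0:
  At w0: []r is false, ~s is false, so []r & ~s is false.
    At w0: []r requires r at every successor {w0, w3}.
      r fails at w3, so []r is false at w0.
Satisfying worlds: {w1, w3}

w1, w3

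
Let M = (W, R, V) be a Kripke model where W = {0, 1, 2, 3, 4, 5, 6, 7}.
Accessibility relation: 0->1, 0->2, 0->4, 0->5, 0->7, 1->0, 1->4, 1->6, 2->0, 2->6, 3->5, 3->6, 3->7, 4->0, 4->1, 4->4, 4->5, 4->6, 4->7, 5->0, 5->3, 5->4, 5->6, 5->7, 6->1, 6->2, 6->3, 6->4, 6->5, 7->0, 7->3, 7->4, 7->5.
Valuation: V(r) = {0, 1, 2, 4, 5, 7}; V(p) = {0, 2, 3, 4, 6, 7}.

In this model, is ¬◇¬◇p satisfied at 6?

Yes

At 6: ◇¬◇p is false, so ¬◇¬◇p is true.
  At 6: ◇¬◇p requires ¬◇p at some successor in {1, 2, 3, 4, 5}.
    At 1: ¬◇p is false.
    At 2: ¬◇p is false.
    At 3: ¬◇p is false.
    At 4: ¬◇p is false.
    At 5: ¬◇p is false.
  So ◇¬◇p is false at 6.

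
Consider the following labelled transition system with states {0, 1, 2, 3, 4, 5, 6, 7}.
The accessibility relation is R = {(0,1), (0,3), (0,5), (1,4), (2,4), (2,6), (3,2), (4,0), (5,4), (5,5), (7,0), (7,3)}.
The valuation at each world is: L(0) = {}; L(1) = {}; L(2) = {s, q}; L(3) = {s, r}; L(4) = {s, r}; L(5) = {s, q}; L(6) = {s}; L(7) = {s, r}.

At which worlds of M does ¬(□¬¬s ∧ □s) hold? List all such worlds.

Let φ = ¬(□¬¬s ∧ □s). Evaluate φ at each world:
  0 (successors {1, 3, 5}): φ is true.
  1 (successors {4}): φ is false.
  2 (successors {4, 6}): φ is false.
  3 (successors {2}): φ is false.
  4 (successors {0}): φ is true.
  5 (successors {4, 5}): φ is false.
  6 (successors ∅): φ is false.
  7 (successors {0, 3}): φ is true.
For instance, at 7:
  At 7: □¬¬s ∧ □s is false, so ¬(□¬¬s ∧ □s) is true.
    At 7: □¬¬s is false, □s is false, so □¬¬s ∧ □s is false.
      At 7: □¬¬s requires ¬¬s at every successor {0, 3}.
        ¬¬s fails at 0, so □¬¬s is false at 7.
      At 7: □s requires s at every successor {0, 3}.
        s fails at 0, so □s is false at 7.
Satisfying worlds: {0, 4, 7}

0, 4, 7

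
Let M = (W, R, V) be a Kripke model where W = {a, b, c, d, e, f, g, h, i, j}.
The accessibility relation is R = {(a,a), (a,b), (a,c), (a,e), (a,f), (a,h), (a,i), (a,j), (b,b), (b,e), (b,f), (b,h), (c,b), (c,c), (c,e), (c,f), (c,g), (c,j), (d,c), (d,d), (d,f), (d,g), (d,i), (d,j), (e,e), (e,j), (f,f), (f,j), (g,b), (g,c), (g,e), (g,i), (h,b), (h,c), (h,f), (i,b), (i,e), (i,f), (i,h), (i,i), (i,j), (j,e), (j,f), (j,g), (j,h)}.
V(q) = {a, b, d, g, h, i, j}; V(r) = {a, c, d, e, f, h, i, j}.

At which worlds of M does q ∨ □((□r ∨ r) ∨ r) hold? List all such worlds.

Let φ = q ∨ □((□r ∨ r) ∨ r). Evaluate φ at each world:
  a (successors {a, b, c, e, f, h, i, j}): φ is true.
  b (successors {b, e, f, h}): φ is true.
  c (successors {b, c, e, f, g, j}): φ is false.
  d (successors {c, d, f, g, i, j}): φ is true.
  e (successors {e, j}): φ is true.
  f (successors {f, j}): φ is true.
  g (successors {b, c, e, i}): φ is true.
  h (successors {b, c, f}): φ is true.
  i (successors {b, e, f, h, i, j}): φ is true.
  j (successors {e, f, g, h}): φ is true.
For instance, at e:
  At e: q is false, □((□r ∨ r) ∨ r) is true, so q ∨ □((□r ∨ r) ∨ r) is true.
    At e: □((□r ∨ r) ∨ r) requires (□r ∨ r) ∨ r at every successor {e, j}.
      At e: (□r ∨ r) ∨ r is true.
      At j: (□r ∨ r) ∨ r is true.
    So □((□r ∨ r) ∨ r) is true at e.
Satisfying worlds: {a, b, d, e, f, g, h, i, j}

a, b, d, e, f, g, h, i, j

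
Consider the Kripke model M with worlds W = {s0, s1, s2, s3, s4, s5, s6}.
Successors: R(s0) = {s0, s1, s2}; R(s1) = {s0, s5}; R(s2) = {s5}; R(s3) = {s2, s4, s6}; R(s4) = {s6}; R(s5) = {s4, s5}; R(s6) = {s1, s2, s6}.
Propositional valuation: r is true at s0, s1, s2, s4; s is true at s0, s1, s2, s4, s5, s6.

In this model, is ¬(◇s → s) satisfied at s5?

At s5: ◇s → s is true, so ¬(◇s → s) is false.
  At s5: ◇s is true, s is true, so ◇s → s is true.
    At s5: ◇s requires s at some successor in {s4, s5}.
      s holds at s4, so ◇s is true at s5.

No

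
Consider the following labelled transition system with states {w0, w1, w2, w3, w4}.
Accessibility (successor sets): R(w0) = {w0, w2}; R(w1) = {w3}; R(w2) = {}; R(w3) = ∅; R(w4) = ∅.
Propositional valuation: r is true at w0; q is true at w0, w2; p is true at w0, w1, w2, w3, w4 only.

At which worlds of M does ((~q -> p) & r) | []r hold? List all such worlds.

w0, w2, w3, w4

Let φ = ((~q -> p) & r) | []r. Evaluate φ at each world:
  w0 (successors {w0, w2}): φ is true.
  w1 (successors {w3}): φ is false.
  w2 (successors ∅): φ is true.
  w3 (successors ∅): φ is true.
  w4 (successors ∅): φ is true.
For instance, at w1:
  At w1: (~q -> p) & r is false, []r is false, so ((~q -> p) & r) | []r is false.
    At w1: []r requires r at every successor {w3}.
      r fails at w3, so []r is false at w1.
Satisfying worlds: {w0, w2, w3, w4}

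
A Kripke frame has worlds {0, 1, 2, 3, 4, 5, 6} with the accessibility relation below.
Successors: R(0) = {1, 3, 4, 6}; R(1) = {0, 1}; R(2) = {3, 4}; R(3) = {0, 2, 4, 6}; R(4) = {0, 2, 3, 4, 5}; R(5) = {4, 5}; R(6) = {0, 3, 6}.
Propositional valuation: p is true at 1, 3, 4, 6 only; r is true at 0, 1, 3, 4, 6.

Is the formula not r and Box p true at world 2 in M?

Yes

At 2: not r is true, Box p is true, so not r and Box p is true.
  At 2: Box p requires p at every successor {3, 4}.
    At 3: p is true.
    At 4: p is true.
  So Box p is true at 2.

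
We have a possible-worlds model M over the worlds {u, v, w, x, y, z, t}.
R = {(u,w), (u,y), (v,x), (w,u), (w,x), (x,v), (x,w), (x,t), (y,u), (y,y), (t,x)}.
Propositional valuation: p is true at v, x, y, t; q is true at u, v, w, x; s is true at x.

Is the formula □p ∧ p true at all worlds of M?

Recall that □ψ holds at a world iff ψ holds at every accessible world, and ◇ψ holds iff ψ holds at some accessible world.
Let φ = □p ∧ p. Evaluate φ at each world:
  u (successors {w, y}): φ is false.
  v (successors {x}): φ is true.
  w (successors {u, x}): φ is false.
  x (successors {v, w, t}): φ is false.
  y (successors {u, y}): φ is false.
  z (successors ∅): φ is false.
  t (successors {x}): φ is true.
Detail at u (counterexample):
  At u: □p is false, p is false, so □p ∧ p is false.
    At u: □p requires p at every successor {w, y}.
      p fails at w, so □p is false at u.

No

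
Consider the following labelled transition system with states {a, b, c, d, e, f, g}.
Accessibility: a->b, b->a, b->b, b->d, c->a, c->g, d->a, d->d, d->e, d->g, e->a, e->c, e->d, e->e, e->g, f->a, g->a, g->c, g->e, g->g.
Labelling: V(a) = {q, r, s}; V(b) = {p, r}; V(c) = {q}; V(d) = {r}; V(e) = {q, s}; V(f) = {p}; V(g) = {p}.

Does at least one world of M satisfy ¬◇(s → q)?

Recall that ◇ψ holds at a world iff ψ holds at some accessible world.
Let φ = ¬◇(s → q). Evaluate φ at each world:
  a (successors {b}): φ is false.
  b (successors {a, b, d}): φ is false.
  c (successors {a, g}): φ is false.
  d (successors {a, d, e, g}): φ is false.
  e (successors {a, c, d, e, g}): φ is false.
  f (successors {a}): φ is false.
  g (successors {a, c, e, g}): φ is false.
For instance, at b:
  At b: ◇(s → q) is true, so ¬◇(s → q) is false.
    At b: ◇(s → q) requires s → q at some successor in {a, b, d}.
      s → q holds at a, so ◇(s → q) is true at b.

No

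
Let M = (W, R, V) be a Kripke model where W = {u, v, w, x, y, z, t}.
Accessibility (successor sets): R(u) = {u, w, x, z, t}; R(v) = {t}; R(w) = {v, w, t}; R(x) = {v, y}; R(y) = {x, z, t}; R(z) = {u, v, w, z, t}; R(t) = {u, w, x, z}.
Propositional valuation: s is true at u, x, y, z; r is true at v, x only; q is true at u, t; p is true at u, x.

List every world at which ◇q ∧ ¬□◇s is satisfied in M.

u, w, z, t

Recall that □ψ holds at a world iff ψ holds at every accessible world, and ◇ψ holds iff ψ holds at some accessible world.
Let φ = ◇q ∧ ¬□◇s. Evaluate φ at each world:
  u (successors {u, w, x, z, t}): φ is true.
  v (successors {t}): φ is false.
  w (successors {v, w, t}): φ is true.
  x (successors {v, y}): φ is false.
  y (successors {x, z, t}): φ is false.
  z (successors {u, v, w, z, t}): φ is true.
  t (successors {u, w, x, z}): φ is true.
For instance, at v:
  At v: ◇q is true, ¬□◇s is false, so ◇q ∧ ¬□◇s is false.
    At v: ◇q requires q at some successor in {t}.
      q holds at t, so ◇q is true at v.
    At v: □◇s is true, so ¬□◇s is false.
      At v: □◇s requires ◇s at every successor {t}.
        At t: ◇s is true.
      So □◇s is true at v.
Satisfying worlds: {u, w, z, t}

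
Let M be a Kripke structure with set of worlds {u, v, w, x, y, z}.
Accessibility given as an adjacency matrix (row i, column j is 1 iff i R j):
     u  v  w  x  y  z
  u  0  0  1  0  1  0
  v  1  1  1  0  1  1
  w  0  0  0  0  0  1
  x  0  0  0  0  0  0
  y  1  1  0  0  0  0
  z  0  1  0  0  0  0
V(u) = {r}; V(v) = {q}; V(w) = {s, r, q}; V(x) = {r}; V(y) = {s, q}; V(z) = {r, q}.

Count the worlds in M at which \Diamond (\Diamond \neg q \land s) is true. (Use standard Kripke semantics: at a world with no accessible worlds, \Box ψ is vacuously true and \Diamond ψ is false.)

Let φ = \Diamond (\Diamond \neg q \land s). Evaluate φ at each world:
  u (successors {w, y}): φ is true.
  v (successors {u, v, w, y, z}): φ is true.
  w (successors {z}): φ is false.
  x (successors ∅): φ is false.
  y (successors {u, v}): φ is false.
  z (successors {v}): φ is false.
For instance, at z:
  At z: \Diamond (\Diamond \neg q \land s) requires \Diamond \neg q \land s at some successor in {v}.
    At v: \Diamond \neg q \land s is false.
  So \Diamond (\Diamond \neg q \land s) is false at z.
Satisfying worlds: {u, v}

2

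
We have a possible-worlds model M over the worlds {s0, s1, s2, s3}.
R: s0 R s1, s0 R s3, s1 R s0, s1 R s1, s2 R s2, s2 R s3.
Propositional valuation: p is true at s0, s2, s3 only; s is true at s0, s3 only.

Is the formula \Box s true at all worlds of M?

Let φ = \Box s. Evaluate φ at each world:
  s0 (successors {s1, s3}): φ is false.
  s1 (successors {s0, s1}): φ is false.
  s2 (successors {s2, s3}): φ is false.
  s3 (successors ∅): φ is true.
Detail at s0 (counterexample):
  At s0: \Box s requires s at every successor {s1, s3}.
    s fails at s1, so \Box s is false at s0.

No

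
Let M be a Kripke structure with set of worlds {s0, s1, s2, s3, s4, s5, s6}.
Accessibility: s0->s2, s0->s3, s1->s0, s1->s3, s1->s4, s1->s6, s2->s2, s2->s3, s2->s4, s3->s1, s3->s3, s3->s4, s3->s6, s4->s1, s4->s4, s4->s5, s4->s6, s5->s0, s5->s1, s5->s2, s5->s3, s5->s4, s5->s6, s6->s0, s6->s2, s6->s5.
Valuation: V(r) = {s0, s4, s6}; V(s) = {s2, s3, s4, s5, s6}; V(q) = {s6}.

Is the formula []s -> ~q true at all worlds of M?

Recall that []ψ holds at a world iff ψ holds at every accessible world, and <>ψ holds iff ψ holds at some accessible world.
Let φ = []s -> ~q. Evaluate φ at each world:
  s0 (successors {s2, s3}): φ is true.
  s1 (successors {s0, s3, s4, s6}): φ is true.
  s2 (successors {s2, s3, s4}): φ is true.
  s3 (successors {s1, s3, s4, s6}): φ is true.
  s4 (successors {s1, s4, s5, s6}): φ is true.
  s5 (successors {s0, s1, s2, s3, s4, s6}): φ is true.
  s6 (successors {s0, s2, s5}): φ is true.
For instance, at s5:
  At s5: []s is false, ~q is true, so []s -> ~q is true.
    At s5: []s requires s at every successor {s0, s1, s2, s3, s4, s6}.
      s fails at s0, so []s is false at s5.

Yes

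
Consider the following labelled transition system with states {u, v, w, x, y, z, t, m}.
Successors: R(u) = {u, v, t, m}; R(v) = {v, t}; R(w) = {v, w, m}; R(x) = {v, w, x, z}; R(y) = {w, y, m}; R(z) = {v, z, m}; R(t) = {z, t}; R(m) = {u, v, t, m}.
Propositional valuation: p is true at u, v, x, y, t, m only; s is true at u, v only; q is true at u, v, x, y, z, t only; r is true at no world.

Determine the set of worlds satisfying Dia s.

Let φ = Dia s. Evaluate φ at each world:
  u (successors {u, v, t, m}): φ is true.
  v (successors {v, t}): φ is true.
  w (successors {v, w, m}): φ is true.
  x (successors {v, w, x, z}): φ is true.
  y (successors {w, y, m}): φ is false.
  z (successors {v, z, m}): φ is true.
  t (successors {z, t}): φ is false.
  m (successors {u, v, t, m}): φ is true.
For instance, at u:
  At u: Dia s requires s at some successor in {u, v, t, m}.
    s holds at u, so Dia s is true at u.
Satisfying worlds: {u, v, w, x, z, m}

u, v, w, x, z, m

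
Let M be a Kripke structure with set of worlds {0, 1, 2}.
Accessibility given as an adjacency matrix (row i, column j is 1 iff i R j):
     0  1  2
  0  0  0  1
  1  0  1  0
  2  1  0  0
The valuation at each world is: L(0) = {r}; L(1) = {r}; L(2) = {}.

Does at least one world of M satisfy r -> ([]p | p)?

Yes

Recall that []ψ holds at a world iff ψ holds at every accessible world, and <>ψ holds iff ψ holds at some accessible world.
Let φ = r -> ([]p | p). Evaluate φ at each world:
  0 (successors {2}): φ is false.
  1 (successors {1}): φ is false.
  2 (successors {0}): φ is true.
Detail at 2 (witness):
  At 2: r is false, []p | p is false, so r -> ([]p | p) is true.
    At 2: []p is false, p is false, so []p | p is false.
      At 2: []p requires p at every successor {0}.
        p fails at 0, so []p is false at 2.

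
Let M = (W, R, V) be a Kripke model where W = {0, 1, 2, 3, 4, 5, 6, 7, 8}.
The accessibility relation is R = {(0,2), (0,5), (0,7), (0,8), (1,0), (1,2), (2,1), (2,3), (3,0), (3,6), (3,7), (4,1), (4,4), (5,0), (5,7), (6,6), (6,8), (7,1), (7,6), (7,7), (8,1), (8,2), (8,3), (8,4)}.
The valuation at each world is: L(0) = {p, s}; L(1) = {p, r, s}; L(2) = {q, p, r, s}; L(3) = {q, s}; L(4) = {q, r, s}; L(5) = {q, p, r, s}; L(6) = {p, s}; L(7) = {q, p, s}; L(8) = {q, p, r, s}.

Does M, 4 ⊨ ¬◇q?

No

At 4: ◇q is true, so ¬◇q is false.
  At 4: ◇q requires q at some successor in {1, 4}.
    q holds at 4, so ◇q is true at 4.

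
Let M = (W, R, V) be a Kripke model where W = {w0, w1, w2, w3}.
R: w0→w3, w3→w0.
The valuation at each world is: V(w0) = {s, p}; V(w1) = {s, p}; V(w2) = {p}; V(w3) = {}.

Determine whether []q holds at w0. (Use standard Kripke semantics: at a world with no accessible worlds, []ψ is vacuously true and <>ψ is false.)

No

At w0: []q requires q at every successor {w3}.
  q fails at w3, so []q is false at w0.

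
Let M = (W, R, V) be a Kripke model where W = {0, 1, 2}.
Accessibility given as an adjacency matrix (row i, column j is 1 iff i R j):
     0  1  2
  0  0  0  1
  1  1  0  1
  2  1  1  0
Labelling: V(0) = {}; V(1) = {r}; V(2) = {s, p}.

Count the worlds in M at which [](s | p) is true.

1

Recall that []ψ holds at a world iff ψ holds at every accessible world, and <>ψ holds iff ψ holds at some accessible world.
Let φ = [](s | p). Evaluate φ at each world:
  0 (successors {2}): φ is true.
  1 (successors {0, 2}): φ is false.
  2 (successors {0, 1}): φ is false.
For instance, at 2:
  At 2: [](s | p) requires s | p at every successor {0, 1}.
    s | p fails at 0, so [](s | p) is false at 2.
Satisfying worlds: {0}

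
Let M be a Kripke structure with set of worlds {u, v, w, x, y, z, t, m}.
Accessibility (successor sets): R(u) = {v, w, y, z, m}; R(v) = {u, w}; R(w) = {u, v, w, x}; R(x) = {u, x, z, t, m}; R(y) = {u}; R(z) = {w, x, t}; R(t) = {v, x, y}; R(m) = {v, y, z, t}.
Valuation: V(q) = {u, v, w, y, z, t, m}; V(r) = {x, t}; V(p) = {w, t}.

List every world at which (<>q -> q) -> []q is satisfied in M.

u, v, x, y, m

Let φ = (<>q -> q) -> []q. Evaluate φ at each world:
  u (successors {v, w, y, z, m}): φ is true.
  v (successors {u, w}): φ is true.
  w (successors {u, v, w, x}): φ is false.
  x (successors {u, x, z, t, m}): φ is true.
  y (successors {u}): φ is true.
  z (successors {w, x, t}): φ is false.
  t (successors {v, x, y}): φ is false.
  m (successors {v, y, z, t}): φ is true.
For instance, at u:
  At u: <>q -> q is true, []q is true, so (<>q -> q) -> []q is true.
    At u: <>q is true, q is true, so <>q -> q is true.
      At u: <>q requires q at some successor in {v, w, y, z, m}.
        q holds at v, so <>q is true at u.
    At u: []q requires q at every successor {v, w, y, z, m}.
      At v: q is true.
      At w: q is true.
      At y: q is true.
      At z: q is true.
      At m: q is true.
    So []q is true at u.
Satisfying worlds: {u, v, x, y, m}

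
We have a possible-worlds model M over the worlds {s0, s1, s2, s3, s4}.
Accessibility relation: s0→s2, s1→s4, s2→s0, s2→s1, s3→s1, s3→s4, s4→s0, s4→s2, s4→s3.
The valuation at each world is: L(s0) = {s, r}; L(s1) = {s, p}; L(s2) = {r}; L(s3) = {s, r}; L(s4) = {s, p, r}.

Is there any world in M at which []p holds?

Let φ = []p. Evaluate φ at each world:
  s0 (successors {s2}): φ is false.
  s1 (successors {s4}): φ is true.
  s2 (successors {s0, s1}): φ is false.
  s3 (successors {s1, s4}): φ is true.
  s4 (successors {s0, s2, s3}): φ is false.
Detail at s1 (witness):
  At s1: []p requires p at every successor {s4}.
    At s4: p is true.
  So []p is true at s1.

Yes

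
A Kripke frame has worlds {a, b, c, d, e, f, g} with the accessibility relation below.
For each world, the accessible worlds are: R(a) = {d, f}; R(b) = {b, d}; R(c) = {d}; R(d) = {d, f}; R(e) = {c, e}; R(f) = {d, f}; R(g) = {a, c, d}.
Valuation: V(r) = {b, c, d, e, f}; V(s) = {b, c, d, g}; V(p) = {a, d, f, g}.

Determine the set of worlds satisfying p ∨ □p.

Let φ = p ∨ □p. Evaluate φ at each world:
  a (successors {d, f}): φ is true.
  b (successors {b, d}): φ is false.
  c (successors {d}): φ is true.
  d (successors {d, f}): φ is true.
  e (successors {c, e}): φ is false.
  f (successors {d, f}): φ is true.
  g (successors {a, c, d}): φ is true.
For instance, at e:
  At e: p is false, □p is false, so p ∨ □p is false.
    At e: □p requires p at every successor {c, e}.
      p fails at c, so □p is false at e.
Satisfying worlds: {a, c, d, f, g}

a, c, d, f, g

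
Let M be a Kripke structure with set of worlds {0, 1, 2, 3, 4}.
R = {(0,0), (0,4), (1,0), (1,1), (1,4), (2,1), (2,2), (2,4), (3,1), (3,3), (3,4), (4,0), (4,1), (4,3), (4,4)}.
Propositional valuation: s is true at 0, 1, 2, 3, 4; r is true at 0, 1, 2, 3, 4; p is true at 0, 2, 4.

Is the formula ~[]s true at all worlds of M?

No

Recall that []ψ holds at a world iff ψ holds at every accessible world, and <>ψ holds iff ψ holds at some accessible world.
Let φ = ~[]s. Evaluate φ at each world:
  0 (successors {0, 4}): φ is false.
  1 (successors {0, 1, 4}): φ is false.
  2 (successors {1, 2, 4}): φ is false.
  3 (successors {1, 3, 4}): φ is false.
  4 (successors {0, 1, 3, 4}): φ is false.
Detail at 0 (counterexample):
  At 0: []s is true, so ~[]s is false.
    At 0: []s requires s at every successor {0, 4}.
      At 0: s is true.
      At 4: s is true.
    So []s is true at 0.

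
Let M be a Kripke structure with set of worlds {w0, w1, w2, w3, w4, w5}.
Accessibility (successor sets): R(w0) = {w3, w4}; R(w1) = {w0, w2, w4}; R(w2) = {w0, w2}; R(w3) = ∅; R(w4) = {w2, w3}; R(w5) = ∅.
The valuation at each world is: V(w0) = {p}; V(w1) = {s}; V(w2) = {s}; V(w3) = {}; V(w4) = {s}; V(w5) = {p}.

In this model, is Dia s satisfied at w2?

Yes

At w2: Dia s requires s at some successor in {w0, w2}.
  s holds at w2, so Dia s is true at w2.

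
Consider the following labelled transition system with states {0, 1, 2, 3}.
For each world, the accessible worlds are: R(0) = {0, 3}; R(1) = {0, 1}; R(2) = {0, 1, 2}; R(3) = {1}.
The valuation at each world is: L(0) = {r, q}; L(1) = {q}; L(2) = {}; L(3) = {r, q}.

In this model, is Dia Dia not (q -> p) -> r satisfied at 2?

Recall that Dia ψ holds at a world iff ψ holds at some accessible world.
At 2: Dia Dia not (q -> p) is true, r is false, so Dia Dia not (q -> p) -> r is false.
  At 2: Dia Dia not (q -> p) requires Dia not (q -> p) at some successor in {0, 1, 2}.
    Dia not (q -> p) holds at 0, so Dia Dia not (q -> p) is true at 2.
      At 0: Dia not (q -> p) requires not (q -> p) at some successor in {0, 3}.
        not (q -> p) holds at 0, so Dia not (q -> p) is true at 0.

No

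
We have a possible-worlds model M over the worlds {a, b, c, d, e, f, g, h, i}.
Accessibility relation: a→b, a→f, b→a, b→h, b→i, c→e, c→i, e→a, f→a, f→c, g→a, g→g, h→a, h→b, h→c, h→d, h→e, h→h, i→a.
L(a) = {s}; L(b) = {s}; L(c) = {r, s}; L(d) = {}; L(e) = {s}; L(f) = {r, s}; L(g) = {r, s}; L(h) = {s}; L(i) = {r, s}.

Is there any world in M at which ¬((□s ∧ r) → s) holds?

No

Recall that □ψ holds at a world iff ψ holds at every accessible world, and ◇ψ holds iff ψ holds at some accessible world.
Let φ = ¬((□s ∧ r) → s). Evaluate φ at each world:
  a (successors {b, f}): φ is false.
  b (successors {a, h, i}): φ is false.
  c (successors {e, i}): φ is false.
  d (successors ∅): φ is false.
  e (successors {a}): φ is false.
  f (successors {a, c}): φ is false.
  g (successors {a, g}): φ is false.
  h (successors {a, b, c, d, e, h}): φ is false.
  i (successors {a}): φ is false.
For instance, at e:
  At e: (□s ∧ r) → s is true, so ¬((□s ∧ r) → s) is false.
    At e: □s ∧ r is false, s is true, so (□s ∧ r) → s is true.
      At e: □s is true, r is false, so □s ∧ r is false.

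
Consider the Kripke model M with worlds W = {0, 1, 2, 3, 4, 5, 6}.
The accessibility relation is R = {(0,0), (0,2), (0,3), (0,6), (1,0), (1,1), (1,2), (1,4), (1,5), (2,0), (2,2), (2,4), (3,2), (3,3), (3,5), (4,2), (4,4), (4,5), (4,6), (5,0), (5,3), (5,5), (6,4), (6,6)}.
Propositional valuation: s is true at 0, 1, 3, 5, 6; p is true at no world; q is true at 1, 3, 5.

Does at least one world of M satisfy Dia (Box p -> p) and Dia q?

Yes

Let φ = Dia (Box p -> p) and Dia q. Evaluate φ at each world:
  0 (successors {0, 2, 3, 6}): φ is true.
  1 (successors {0, 1, 2, 4, 5}): φ is true.
  2 (successors {0, 2, 4}): φ is false.
  3 (successors {2, 3, 5}): φ is true.
  4 (successors {2, 4, 5, 6}): φ is true.
  5 (successors {0, 3, 5}): φ is true.
  6 (successors {4, 6}): φ is false.
Detail at 0 (witness):
  At 0: Dia (Box p -> p) is true, Dia q is true, so Dia (Box p -> p) and Dia q is true.
    At 0: Dia (Box p -> p) requires Box p -> p at some successor in {0, 2, 3, 6}.
      Box p -> p holds at 0, so Dia (Box p -> p) is true at 0.
    At 0: Dia q requires q at some successor in {0, 2, 3, 6}.
      q holds at 3, so Dia q is true at 0.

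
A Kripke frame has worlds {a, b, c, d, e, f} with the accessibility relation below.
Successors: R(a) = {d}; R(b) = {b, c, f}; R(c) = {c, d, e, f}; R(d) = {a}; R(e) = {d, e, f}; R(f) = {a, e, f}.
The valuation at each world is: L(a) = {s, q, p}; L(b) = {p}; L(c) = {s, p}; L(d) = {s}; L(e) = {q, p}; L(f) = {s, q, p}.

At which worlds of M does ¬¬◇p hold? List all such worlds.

Let φ = ¬¬◇p. Evaluate φ at each world:
  a (successors {d}): φ is false.
  b (successors {b, c, f}): φ is true.
  c (successors {c, d, e, f}): φ is true.
  d (successors {a}): φ is true.
  e (successors {d, e, f}): φ is true.
  f (successors {a, e, f}): φ is true.
For instance, at b:
  At b: ¬◇p is false, so ¬¬◇p is true.
    At b: ◇p is true, so ¬◇p is false.
      At b: ◇p requires p at some successor in {b, c, f}.
        p holds at b, so ◇p is true at b.
Satisfying worlds: {b, c, d, e, f}

b, c, d, e, f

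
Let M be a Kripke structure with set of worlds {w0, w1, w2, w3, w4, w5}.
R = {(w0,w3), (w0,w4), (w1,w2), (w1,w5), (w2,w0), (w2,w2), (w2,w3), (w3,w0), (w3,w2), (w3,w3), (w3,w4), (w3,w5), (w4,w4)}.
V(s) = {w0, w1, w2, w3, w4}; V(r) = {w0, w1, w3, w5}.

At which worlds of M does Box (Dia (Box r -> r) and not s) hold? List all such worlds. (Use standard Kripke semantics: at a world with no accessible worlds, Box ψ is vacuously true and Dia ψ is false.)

w5

Let φ = Box (Dia (Box r -> r) and not s). Evaluate φ at each world:
  w0 (successors {w3, w4}): φ is false.
  w1 (successors {w2, w5}): φ is false.
  w2 (successors {w0, w2, w3}): φ is false.
  w3 (successors {w0, w2, w3, w4, w5}): φ is false.
  w4 (successors {w4}): φ is false.
  w5 (successors ∅): φ is true.
For instance, at w2:
  At w2: Box (Dia (Box r -> r) and not s) requires Dia (Box r -> r) and not s at every successor {w0, w2, w3}.
    Dia (Box r -> r) and not s fails at w0, so Box (Dia (Box r -> r) and not s) is false at w2.
      At w0: Dia (Box r -> r) is true, not s is false, so Dia (Box r -> r) and not s is false.
Satisfying worlds: {w5}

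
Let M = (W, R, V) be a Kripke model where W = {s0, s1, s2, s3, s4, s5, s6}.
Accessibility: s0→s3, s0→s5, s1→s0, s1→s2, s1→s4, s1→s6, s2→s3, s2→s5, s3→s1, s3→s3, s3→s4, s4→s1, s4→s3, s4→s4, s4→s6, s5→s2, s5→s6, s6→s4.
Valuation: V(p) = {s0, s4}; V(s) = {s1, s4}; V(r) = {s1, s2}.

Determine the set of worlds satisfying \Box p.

Let φ = \Box p. Evaluate φ at each world:
  s0 (successors {s3, s5}): φ is false.
  s1 (successors {s0, s2, s4, s6}): φ is false.
  s2 (successors {s3, s5}): φ is false.
  s3 (successors {s1, s3, s4}): φ is false.
  s4 (successors {s1, s3, s4, s6}): φ is false.
  s5 (successors {s2, s6}): φ is false.
  s6 (successors {s4}): φ is true.
For instance, at s5:
  At s5: \Box p requires p at every successor {s2, s6}.
    p fails at s2, so \Box p is false at s5.
Satisfying worlds: {s6}

s6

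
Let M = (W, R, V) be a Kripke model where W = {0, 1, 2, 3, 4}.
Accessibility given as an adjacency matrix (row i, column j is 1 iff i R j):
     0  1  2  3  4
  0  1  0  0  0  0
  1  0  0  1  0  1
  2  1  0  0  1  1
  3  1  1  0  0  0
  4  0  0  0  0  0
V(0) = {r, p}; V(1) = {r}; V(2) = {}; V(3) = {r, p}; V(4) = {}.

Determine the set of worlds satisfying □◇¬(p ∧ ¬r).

0, 3, 4

Let φ = □◇¬(p ∧ ¬r). Evaluate φ at each world:
  0 (successors {0}): φ is true.
  1 (successors {2, 4}): φ is false.
  2 (successors {0, 3, 4}): φ is false.
  3 (successors {0, 1}): φ is true.
  4 (successors ∅): φ is true.
For instance, at 0:
  At 0: □◇¬(p ∧ ¬r) requires ◇¬(p ∧ ¬r) at every successor {0}.
      At 0: ◇¬(p ∧ ¬r) requires ¬(p ∧ ¬r) at some successor in {0}.
        ¬(p ∧ ¬r) holds at 0, so ◇¬(p ∧ ¬r) is true at 0.
  So □◇¬(p ∧ ¬r) is true at 0.
Satisfying worlds: {0, 3, 4}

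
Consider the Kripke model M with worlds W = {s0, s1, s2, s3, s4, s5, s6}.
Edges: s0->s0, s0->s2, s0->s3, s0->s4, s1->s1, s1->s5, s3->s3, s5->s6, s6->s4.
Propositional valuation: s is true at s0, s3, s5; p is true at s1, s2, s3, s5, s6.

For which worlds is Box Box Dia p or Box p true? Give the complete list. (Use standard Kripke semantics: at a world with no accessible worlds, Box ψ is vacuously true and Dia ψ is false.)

s1, s2, s3, s4, s5, s6

Let φ = Box Box Dia p or Box p. Evaluate φ at each world:
  s0 (successors {s0, s2, s3, s4}): φ is false.
  s1 (successors {s1, s5}): φ is true.
  s2 (successors ∅): φ is true.
  s3 (successors {s3}): φ is true.
  s4 (successors ∅): φ is true.
  s5 (successors {s6}): φ is true.
  s6 (successors {s4}): φ is true.
For instance, at s1:
  At s1: Box Box Dia p is false, Box p is true, so Box Box Dia p or Box p is true.
    At s1: Box Box Dia p requires Box Dia p at every successor {s1, s5}.
      Box Dia p fails at s5, so Box Box Dia p is false at s1.
    At s1: Box p requires p at every successor {s1, s5}.
      At s1: p is true.
      At s5: p is true.
    So Box p is true at s1.
Satisfying worlds: {s1, s2, s3, s4, s5, s6}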